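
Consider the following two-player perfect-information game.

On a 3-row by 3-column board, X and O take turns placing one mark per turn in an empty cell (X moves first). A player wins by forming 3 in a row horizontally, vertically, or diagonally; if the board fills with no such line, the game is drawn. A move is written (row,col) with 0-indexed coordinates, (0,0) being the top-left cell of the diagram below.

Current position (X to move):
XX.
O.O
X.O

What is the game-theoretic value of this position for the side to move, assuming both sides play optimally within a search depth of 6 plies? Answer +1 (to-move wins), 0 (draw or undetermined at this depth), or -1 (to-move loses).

ply 1, X at XX./O.O/X.O | (0,2)=+1→XXX/O.O/X.O*; (1,1)=-1→XX./OXO/X.O; (2,1)=-1→XX./O.O/XXO
ply 2: XXX/O.O/X.O is terminal -1 (O); from XX./O.O/X.O depth 6

value(XX./O.O/X.O, X) = +1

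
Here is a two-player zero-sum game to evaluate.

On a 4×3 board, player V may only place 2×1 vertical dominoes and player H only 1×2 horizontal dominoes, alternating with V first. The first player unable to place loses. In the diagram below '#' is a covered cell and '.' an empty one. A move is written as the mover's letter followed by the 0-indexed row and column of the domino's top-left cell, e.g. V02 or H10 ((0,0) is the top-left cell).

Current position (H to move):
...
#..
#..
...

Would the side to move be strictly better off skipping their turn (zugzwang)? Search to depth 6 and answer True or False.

zugzwang(.../#../#../..., H) = False

p1 H@[.../#../#../...]: H00[##./#../#../...]-1* H01[.##/#../#../...]-1 H11[.../###/#../...]-1 H21[.../#../###/...]-1 H30[.../#../#../##.]-1 H31[.../#../#../.##]-1
p2 V@[##./#../#../...]: V02[###/#.#/#../...]-1 V11[##./##./##./...]+1* V12[##./#.#/#.#/...]+1 V21[##./#../##./.#.]+1 V22[##./#../#.#/..#]+1
p3 H@[##./##./##./...]: H30[##./##./##./##.]-1* H31[##./##./##./.##]-1
p4 V@[##./##./##./##.]: V02[###/###/##./##.]+1* V12[##./###/###/##.]+1 V22[##./##./###/###]+1
p5 H@[###/###/##./##.] terminal -1; root [.../#../#../...] d6
pass branch (V moves first from the same position):
  | p1 V@[.../#../#../...]: V01[.#./##./#../...]-1 V02[..#/#.#/#../...]-1 V11[.../##./##./...]-1 V12[.../#.#/#.#/...]+1* V21[.../#../##./.#.]-1 V22[.../#../#.#/..#]-1
  | p2 H@[.../#.#/#.#/...]: H00[##./#.#/#.#/...]-1* H01[.##/#.#/#.#/...]-1 H30[.../#.#/#.#/##.]-1 H31[.../#.#/#.#/.##]-1
  | p3 V@[##./#.#/#.#/...]: V11[##./###/###/...]-1 V21[##./#.#/###/.#.]+1*
  | p4 H@[##./#.#/###/.#.] terminal -1; root [.../#../#../...] d6
H moving scores -1; H passing scores -1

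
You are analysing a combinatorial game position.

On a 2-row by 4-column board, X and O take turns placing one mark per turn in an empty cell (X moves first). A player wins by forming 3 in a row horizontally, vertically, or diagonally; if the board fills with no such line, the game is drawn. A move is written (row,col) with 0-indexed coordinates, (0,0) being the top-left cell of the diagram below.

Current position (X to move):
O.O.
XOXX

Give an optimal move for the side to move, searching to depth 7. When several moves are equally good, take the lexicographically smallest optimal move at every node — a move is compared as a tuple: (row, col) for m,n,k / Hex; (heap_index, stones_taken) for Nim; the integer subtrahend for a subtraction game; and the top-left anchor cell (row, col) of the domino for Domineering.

X's best at [O.O./XOXX]: (0,1)

p1 X@[O.O./XOXX]: (0,1)[OXO./XOXX]+0* (0,3)[O.OX/XOXX]-1
p2 O@[OXO./XOXX]: (0,3)[OXOO/XOXX]+0*
p3 X@[OXOO/XOXX] terminal +0; root [O.O./XOXX] d7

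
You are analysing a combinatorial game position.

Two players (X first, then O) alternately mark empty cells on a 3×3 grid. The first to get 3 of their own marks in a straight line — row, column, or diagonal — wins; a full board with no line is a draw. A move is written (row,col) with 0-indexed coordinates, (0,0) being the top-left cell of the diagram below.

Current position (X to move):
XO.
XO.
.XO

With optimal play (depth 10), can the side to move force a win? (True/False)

p1 X@[XO./XO./.XO]: (0,2)[XOX/XO./.XO]+0 (1,2)[XO./XOX/.XO]+0 (2,0)[XO./XO./XXO]+1*
p2 O@[XO./XO./XXO] terminal -1; root [XO./XO./.XO] d10

X winning at [XO./XO./.XO]: True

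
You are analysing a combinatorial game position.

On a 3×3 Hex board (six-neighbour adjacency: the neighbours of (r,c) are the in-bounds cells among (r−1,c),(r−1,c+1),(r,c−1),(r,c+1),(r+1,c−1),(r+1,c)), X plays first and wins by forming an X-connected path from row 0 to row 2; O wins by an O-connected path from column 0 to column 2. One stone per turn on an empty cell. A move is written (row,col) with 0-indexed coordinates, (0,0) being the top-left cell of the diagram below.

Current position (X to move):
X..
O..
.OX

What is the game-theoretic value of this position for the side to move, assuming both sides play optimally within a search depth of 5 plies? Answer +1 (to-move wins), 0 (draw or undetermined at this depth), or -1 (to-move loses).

ply 1, X at X../O../.OX | (0,1)=-1→XX./O../.OX; (0,2)=-1→X.X/O../.OX; (1,1)=+1→X../OX./.OX*; (1,2)=-1→X../O.X/.OX; (2,0)=-1→X../O../XOX
ply 2, O at X../OX./.OX | (0,1)=-1→XO./OX./.OX*; (0,2)=-1→X.O/OX./.OX; (1,2)=-1→X../OXO/.OX; (2,0)=-1→X../OX./OOX
ply 3, X at XO./OX./.OX | (0,2)=+1→XOX/OX./.OX*; (1,2)=-1→XO./OXX/.OX; (2,0)=-1→XO./OX./XOX
ply 4, O at XOX/OX./.OX | (1,2)=-1→XOX/OXO/.OX*; (2,0)=-1→XOX/OX./OOX
ply 5, X at XOX/OXO/.OX | (2,0)=+1→XOX/OXO/XOX*
ply 6: XOX/OXO/XOX is terminal -1 (O); from X../O../.OX depth 5

value(X../O../.OX, X) = +1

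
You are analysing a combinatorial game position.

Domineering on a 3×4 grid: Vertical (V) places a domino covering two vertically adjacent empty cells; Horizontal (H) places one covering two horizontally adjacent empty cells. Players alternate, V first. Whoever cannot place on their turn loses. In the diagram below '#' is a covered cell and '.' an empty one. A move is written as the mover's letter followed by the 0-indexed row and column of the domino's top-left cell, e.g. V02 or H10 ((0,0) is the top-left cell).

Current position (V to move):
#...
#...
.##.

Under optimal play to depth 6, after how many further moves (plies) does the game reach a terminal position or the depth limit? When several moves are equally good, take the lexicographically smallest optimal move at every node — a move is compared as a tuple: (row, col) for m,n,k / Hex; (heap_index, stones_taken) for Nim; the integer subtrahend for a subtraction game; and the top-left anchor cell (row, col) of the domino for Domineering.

p1 V@[#.../#.../.##.]: V01[##../##../.##.]-1 V02[#.#./#.#./.##.]+1* V03[#..#/#..#/.##.]-1 V13[#.../#..#/.###]-1
p2 H@[#.#./#.#./.##.] terminal -1; root [#.../#.../.##.] d6

PV length from [#.../#.../.##.]: 1 ply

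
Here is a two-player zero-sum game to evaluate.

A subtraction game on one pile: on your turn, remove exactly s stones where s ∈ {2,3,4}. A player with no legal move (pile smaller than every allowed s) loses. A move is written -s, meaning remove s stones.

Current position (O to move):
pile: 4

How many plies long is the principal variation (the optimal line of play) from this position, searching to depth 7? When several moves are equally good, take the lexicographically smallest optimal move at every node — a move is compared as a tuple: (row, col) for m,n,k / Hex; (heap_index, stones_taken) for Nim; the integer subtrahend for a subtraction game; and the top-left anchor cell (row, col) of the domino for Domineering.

PV length from [4]: 1 ply

[4] O move#1: -2:-1/2, -3:+1/1*, -4:+1/0
[1] end (terminal -1, X#2); searched 4 to 7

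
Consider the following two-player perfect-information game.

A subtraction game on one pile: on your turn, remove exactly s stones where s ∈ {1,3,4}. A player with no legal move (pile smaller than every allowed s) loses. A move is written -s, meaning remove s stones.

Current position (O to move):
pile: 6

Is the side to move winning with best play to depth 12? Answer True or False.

[6] O move#1: -1:-1/5, -3:-1/3, -4:+1/2*
[2] X move#2: -1:-1/1*
[1] O move#3: -1:+1/0*
[0] end (terminal -1, X#4); searched 6 to 12

O winning at [6]: True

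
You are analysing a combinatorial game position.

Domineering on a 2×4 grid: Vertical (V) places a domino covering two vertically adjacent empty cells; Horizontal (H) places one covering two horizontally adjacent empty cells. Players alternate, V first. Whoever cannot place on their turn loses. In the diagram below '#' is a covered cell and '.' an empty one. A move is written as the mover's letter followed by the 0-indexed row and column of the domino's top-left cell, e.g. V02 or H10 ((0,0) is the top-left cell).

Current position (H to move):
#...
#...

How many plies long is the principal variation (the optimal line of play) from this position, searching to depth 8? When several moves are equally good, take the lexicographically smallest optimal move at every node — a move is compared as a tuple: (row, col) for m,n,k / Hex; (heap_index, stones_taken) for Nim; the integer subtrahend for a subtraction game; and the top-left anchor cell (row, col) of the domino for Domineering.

PV length from [#.../#...]: 3 plies

p1 H@[#.../#...]: H01[###./#...]+1* H02[#.##/#...]+1 H11[#.../###.]+1 H12[#.../#.##]+1
p2 V@[###./#...]: V03[####/#..#]-1*
p3 H@[####/#..#]: H11[####/####]+1*
p4 V@[####/####] terminal -1; root [#.../#...] d8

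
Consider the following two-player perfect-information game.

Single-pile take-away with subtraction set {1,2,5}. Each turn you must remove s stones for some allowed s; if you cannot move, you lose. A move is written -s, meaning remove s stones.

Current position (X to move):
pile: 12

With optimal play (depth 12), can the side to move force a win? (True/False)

X winning at [12]: False

ply 1, X at 12 | -1=-1→11*; -2=-1→10; -5=-1→7
ply 2, O at 11 | -1=-1→10; -2=+1→9*; -5=+1→6
ply 3, X at 9 | -1=-1→8*; -2=-1→7; -5=-1→4
ply 4, O at 8 | -1=-1→7; -2=+1→6*; -5=+1→3
ply 5, X at 6 | -1=-1→5*; -2=-1→4; -5=-1→1
ply 6, O at 5 | -1=-1→4; -2=+1→3*; -5=+1→0
ply 7, X at 3 | -1=-1→2*; -2=-1→1
ply 8, O at 2 | -1=-1→1; -2=+1→0*
ply 9: 0 is terminal -1 (X); from 12 depth 12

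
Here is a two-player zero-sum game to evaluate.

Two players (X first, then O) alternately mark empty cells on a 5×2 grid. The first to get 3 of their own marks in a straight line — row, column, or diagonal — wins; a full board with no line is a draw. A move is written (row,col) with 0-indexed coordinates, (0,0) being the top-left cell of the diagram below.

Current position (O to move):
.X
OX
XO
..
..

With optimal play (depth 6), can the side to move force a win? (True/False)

ply 1, O at .X/OX/XO/../.. | (0,0)=+0→OX/OX/XO/../..*; (3,0)=+0→.X/OX/XO/O./..; (3,1)=+0→.X/OX/XO/.O/..; (4,0)=+0→.X/OX/XO/../O.; (4,1)=+0→.X/OX/XO/../.O
ply 2, X at OX/OX/XO/../.. | (3,0)=+0→OX/OX/XO/X./..*; (3,1)=+0→OX/OX/XO/.X/..; (4,0)=+0→OX/OX/XO/../X.; (4,1)=+0→OX/OX/XO/../.X
ply 3, O at OX/OX/XO/X./.. | (3,1)=-1→OX/OX/XO/XO/..; (4,0)=+0→OX/OX/XO/X./O.*; (4,1)=-1→OX/OX/XO/X./.O
ply 4, X at OX/OX/XO/X./O. | (3,1)=+0→OX/OX/XO/XX/O.*; (4,1)=+0→OX/OX/XO/X./OX
ply 5, O at OX/OX/XO/XX/O. | (4,1)=+0→OX/OX/XO/XX/OO*
ply 6: OX/OX/XO/XX/OO is terminal +0 (X); from .X/OX/XO/../.. depth 6

O winning at [.X/OX/XO/../..]: False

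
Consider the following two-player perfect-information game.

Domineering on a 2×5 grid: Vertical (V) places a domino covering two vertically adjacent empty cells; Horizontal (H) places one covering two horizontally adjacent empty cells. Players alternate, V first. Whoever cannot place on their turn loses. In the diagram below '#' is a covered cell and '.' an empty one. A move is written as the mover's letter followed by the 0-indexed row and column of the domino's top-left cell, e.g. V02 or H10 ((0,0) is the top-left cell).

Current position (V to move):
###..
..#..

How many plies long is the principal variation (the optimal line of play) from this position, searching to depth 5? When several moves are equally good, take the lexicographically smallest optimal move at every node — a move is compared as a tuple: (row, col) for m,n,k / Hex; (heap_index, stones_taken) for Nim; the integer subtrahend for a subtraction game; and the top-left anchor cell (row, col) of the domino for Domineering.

PV length from [###../..#..]: 3 plies

[###../..#..] V move#1: V03:+1/####./..##.*, V04:+1/###.#/..#.#
[####./..##.] H move#2: H10:-1/####./####.*
[####./####.] V move#3: V04:+1/#####/#####*
[#####/#####] end (terminal -1, H#4); searched ###../..#.. to 5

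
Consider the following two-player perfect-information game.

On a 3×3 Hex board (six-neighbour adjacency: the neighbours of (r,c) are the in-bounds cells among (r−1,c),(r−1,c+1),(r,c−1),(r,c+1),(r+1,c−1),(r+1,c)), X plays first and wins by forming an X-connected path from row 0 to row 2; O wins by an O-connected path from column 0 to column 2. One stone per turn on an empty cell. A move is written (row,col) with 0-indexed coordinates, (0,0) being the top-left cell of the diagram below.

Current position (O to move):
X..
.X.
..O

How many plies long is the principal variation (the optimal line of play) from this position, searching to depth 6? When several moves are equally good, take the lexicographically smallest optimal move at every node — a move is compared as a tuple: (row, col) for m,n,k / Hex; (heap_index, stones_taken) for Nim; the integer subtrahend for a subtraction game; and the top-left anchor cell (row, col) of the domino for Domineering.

p1 O@[X../.X./..O]: (0,1)[XO./.X./..O]-1* (0,2)[X.O/.X./..O]-1 (1,0)[X../OX./..O]-1 (1,2)[X../.XO/..O]-1 (2,0)[X../.X./O.O]-1 (2,1)[X../.X./.OO]-1
p2 X@[XO./.X./..O]: (0,2)[XOX/.X./..O]+1* (1,0)[XO./XX./..O]+1 (1,2)[XO./.XX/..O]+1 (2,0)[XO./.X./X.O]+1 (2,1)[XO./.X./.XO]+1
p3 O@[XOX/.X./..O]: (1,0)[XOX/OX./..O]-1* (1,2)[XOX/.XO/..O]-1 (2,0)[XOX/.X./O.O]-1 (2,1)[XOX/.X./.OO]-1
p4 X@[XOX/OX./..O]: (1,2)[XOX/OXX/..O]+1* (2,0)[XOX/OX./X.O]+1 (2,1)[XOX/OX./.XO]+1
p5 O@[XOX/OXX/..O]: (2,0)[XOX/OXX/O.O]-1* (2,1)[XOX/OXX/.OO]-1
p6 X@[XOX/OXX/O.O]: (2,1)[XOX/OXX/OXO]+1*
p7 O@[XOX/OXX/OXO] terminal -1; root [X../.X./..O] d6

PV length from [X../.X./..O]: 6 plies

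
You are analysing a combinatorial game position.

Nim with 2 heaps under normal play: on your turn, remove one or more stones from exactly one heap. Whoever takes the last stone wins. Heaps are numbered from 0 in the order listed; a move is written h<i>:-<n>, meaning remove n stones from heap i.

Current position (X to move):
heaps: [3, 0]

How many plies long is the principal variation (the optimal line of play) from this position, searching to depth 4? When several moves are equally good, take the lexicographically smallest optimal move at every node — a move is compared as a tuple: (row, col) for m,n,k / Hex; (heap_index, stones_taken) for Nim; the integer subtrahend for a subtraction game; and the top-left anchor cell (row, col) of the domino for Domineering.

PV length from [(3,0)]: 1 ply

[(3,0)] X move#1: h0:-1:-1/(2,0), h0:-2:-1/(1,0), h0:-3:+1/(0,0)*
[(0,0)] end (terminal -1, O#2); searched (3,0) to 4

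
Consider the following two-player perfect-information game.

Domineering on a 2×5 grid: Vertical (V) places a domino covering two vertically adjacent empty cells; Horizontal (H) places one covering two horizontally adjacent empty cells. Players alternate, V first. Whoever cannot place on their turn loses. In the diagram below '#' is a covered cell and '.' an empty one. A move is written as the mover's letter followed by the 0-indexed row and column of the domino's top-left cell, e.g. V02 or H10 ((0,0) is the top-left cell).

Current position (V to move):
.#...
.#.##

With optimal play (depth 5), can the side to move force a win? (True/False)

p1 V@[.#.../.#.##]: V00[##.../##.##]-1 V02[.##../.####]+1*
p2 H@[.##../.####]: H03[.####/.####]-1*
p3 V@[.####/.####]: V00[#####/#####]+1*
p4 H@[#####/#####] terminal -1; root [.#.../.#.##] d5

V winning at [.#.../.#.##]: True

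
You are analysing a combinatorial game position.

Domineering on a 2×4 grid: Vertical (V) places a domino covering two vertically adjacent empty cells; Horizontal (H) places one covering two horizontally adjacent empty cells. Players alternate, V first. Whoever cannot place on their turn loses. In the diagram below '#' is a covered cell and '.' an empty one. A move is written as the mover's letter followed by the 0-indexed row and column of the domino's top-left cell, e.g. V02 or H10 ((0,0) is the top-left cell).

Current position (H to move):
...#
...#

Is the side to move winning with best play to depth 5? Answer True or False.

H winning at [...#/...#]: True

ply 1, H at ...#/...# | H00=+1→##.#/...#*; H01=+1→.###/...#; H10=+1→...#/##.#; H11=+1→...#/.###
ply 2, V at ##.#/...# | V02=-1→####/..##*
ply 3, H at ####/..## | H10=+1→####/####*
ply 4: ####/#### is terminal -1 (V); from ...#/...# depth 5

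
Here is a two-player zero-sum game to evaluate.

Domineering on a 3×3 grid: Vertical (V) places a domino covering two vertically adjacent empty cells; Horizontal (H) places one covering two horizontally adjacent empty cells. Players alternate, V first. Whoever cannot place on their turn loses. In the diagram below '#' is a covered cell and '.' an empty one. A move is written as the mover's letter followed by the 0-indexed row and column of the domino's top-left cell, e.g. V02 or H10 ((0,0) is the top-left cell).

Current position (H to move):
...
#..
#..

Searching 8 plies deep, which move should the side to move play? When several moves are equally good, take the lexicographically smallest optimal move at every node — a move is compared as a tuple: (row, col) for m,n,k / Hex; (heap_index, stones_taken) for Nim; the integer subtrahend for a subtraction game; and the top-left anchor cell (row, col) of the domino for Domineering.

p1 H@[.../#../#..]: H00[##./#../#..]-1 H01[.##/#../#..]-1 H11[.../###/#..]+1* H21[.../#../###]-1
p2 V@[.../###/#..] terminal -1; root [.../#../#..] d8

H's best at [.../#../#..]: H11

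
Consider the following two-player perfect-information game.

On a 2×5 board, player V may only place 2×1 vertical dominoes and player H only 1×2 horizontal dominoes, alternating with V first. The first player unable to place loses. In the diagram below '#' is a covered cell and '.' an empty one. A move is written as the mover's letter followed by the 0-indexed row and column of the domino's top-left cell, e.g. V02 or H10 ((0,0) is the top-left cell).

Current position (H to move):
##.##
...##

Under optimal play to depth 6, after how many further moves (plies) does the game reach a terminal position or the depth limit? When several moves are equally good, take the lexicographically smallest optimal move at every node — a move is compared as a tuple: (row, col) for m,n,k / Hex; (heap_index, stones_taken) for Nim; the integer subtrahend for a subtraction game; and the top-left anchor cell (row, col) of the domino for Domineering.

[##.##/...##] H move#1: H10:-1/##.##/##.##, H11:+1/##.##/.####*
[##.##/.####] end (terminal -1, V#2); searched ##.##/...## to 6

PV length from [##.##/...##]: 1 ply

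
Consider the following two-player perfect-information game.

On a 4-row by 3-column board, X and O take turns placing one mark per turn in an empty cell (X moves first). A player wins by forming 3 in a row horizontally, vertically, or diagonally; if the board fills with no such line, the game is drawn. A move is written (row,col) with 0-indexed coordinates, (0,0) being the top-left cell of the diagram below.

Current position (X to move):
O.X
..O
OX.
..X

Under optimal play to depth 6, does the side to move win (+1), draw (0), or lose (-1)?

[O.X/..O/OX./..X] X move#1: (0,1):-1/OXX/..O/OX./..X, (1,0):+1/O.X/X.O/OX./..X*, (1,1):-1/O.X/.XO/OX./..X, (2,2):-1/O.X/..O/OXX/..X, (3,0):-1/O.X/..O/OX./X.X, (3,1):-1/O.X/..O/OX./.XX
[O.X/X.O/OX./..X] end (terminal -1, O#2); searched O.X/..O/OX./..X to 6

value(O.X/..O/OX./..X, X) = +1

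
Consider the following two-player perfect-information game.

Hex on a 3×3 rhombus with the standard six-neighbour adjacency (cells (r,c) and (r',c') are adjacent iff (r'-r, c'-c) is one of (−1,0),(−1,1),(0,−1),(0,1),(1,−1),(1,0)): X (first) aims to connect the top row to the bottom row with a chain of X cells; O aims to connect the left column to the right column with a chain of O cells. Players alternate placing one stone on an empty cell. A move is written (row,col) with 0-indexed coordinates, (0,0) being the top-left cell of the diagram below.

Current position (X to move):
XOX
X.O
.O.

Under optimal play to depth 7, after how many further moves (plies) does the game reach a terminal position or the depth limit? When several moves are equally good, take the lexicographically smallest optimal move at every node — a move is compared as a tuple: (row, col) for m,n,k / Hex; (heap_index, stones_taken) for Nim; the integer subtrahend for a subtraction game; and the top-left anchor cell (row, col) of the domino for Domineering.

PV length from [XOX/X.O/.O.]: 1 ply

[XOX/X.O/.O.] X move#1: (1,1):-1/XOX/XXO/.O., (2,0):+1/XOX/X.O/XO.*, (2,2):-1/XOX/X.O/.OX
[XOX/X.O/XO.] end (terminal -1, O#2); searched XOX/X.O/.O. to 7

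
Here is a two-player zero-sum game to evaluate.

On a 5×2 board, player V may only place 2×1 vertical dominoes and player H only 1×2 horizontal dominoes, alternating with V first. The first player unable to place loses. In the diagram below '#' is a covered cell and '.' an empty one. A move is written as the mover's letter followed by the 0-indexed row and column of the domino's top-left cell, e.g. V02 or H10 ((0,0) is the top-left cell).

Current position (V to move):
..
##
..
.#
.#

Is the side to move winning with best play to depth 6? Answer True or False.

V winning at [../##/../.#/.#]: False

[../##/../.#/.#] V move#1: V20:-1/../##/#./##/.#*, V30:-1/../##/../##/##
[../##/#./##/.#] H move#2: H00:+1/##/##/#./##/.#*
[##/##/#./##/.#] end (terminal -1, V#3); searched ../##/../.#/.# to 6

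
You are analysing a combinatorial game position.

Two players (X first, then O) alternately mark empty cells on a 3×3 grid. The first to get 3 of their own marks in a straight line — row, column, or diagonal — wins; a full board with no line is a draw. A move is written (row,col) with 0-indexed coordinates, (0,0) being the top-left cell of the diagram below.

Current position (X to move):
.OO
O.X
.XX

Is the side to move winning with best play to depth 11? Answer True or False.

[.OO/O.X/.XX] X move#1: (0,0):+1/XOO/O.X/.XX*, (1,1):-1/.OO/OXX/.XX, (2,0):+1/.OO/O.X/XXX
[XOO/O.X/.XX] O move#2: (1,1):-1/XOO/OOX/.XX*, (2,0):-1/XOO/O.X/OXX
[XOO/OOX/.XX] X move#3: (2,0):+1/XOO/OOX/XXX*
[XOO/OOX/XXX] end (terminal -1, O#4); searched .OO/O.X/.XX to 11

X winning at [.OO/O.X/.XX]: True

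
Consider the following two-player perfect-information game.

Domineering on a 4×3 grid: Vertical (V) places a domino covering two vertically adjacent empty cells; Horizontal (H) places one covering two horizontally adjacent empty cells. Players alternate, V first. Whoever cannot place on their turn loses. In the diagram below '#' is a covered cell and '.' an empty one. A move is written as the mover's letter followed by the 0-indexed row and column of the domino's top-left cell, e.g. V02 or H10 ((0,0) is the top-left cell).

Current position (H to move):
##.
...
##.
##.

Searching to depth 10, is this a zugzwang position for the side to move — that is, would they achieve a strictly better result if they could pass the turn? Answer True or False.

zugzwang(##./.../##./##., H) = False

ply 1, H at ##./.../##./##. | H10=-1→##./##./##./##.*; H11=-1→##./.##/##./##.
ply 2, V at ##./##./##./##. | V02=+1→###/###/##./##.*; V12=+1→##./###/###/##.; V22=+1→##./##./###/###
ply 3: ###/###/##./##. is terminal -1 (H); from ##./.../##./##. depth 10
if H skipped the turn, V would face:
~ ply 1, V at ##./.../##./##. | V02=+1→###/..#/##./##.*; V12=-1→##./..#/###/##.; V22=-1→##./.../###/###
~ ply 2, H at ###/..#/##./##. | H10=-1→###/###/##./##.*
~ ply 3, V at ###/###/##./##. | V22=+1→###/###/###/###*
~ ply 4: ###/###/###/### is terminal -1 (H); from ##./.../##./##. depth 10
compare (H): move=-1 vs pass=-1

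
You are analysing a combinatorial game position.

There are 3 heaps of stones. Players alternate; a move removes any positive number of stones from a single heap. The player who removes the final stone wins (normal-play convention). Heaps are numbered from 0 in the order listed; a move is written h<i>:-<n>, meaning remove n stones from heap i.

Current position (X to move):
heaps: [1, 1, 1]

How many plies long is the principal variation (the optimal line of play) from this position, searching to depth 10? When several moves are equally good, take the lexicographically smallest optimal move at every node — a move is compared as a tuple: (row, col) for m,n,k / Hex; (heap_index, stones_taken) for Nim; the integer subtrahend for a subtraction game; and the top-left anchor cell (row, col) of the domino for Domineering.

PV length from [(1,1,1)]: 3 plies

[(1,1,1)] X move#1: h0:-1:+1/(0,1,1)*, h1:-1:+1/(1,0,1), h2:-1:+1/(1,1,0)
[(0,1,1)] O move#2: h1:-1:-1/(0,0,1)*, h2:-1:-1/(0,1,0)
[(0,0,1)] X move#3: h2:-1:+1/(0,0,0)*
[(0,0,0)] end (terminal -1, O#4); searched (1,1,1) to 10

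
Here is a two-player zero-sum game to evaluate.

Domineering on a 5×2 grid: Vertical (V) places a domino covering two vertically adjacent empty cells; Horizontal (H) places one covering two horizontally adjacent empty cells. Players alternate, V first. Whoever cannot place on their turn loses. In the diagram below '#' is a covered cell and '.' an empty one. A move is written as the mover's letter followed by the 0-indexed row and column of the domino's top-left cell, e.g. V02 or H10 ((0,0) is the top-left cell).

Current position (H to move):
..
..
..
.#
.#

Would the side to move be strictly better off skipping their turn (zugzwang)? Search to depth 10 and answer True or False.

ply 1, H at ../../../.#/.# | H00=-1→##/../../.#/.#; H10=+1→../##/../.#/.#*; H20=-1→../../##/.#/.#
ply 2, V at ../##/../.#/.# | V20=-1→../##/#./##/.#*; V30=-1→../##/../##/##
ply 3, H at ../##/#./##/.# | H00=+1→##/##/#./##/.#*
ply 4: ##/##/#./##/.# is terminal -1 (V); from ../../../.#/.# depth 10
suppose H passes — search the same position with V to move:
pass> ply 1, V at ../../../.#/.# | V00=+1→#./#./../.#/.#*; V01=+1→.#/.#/../.#/.#; V10=+1→../#./#./.#/.#; V11=+1→../.#/.#/.#/.#; V20=-1→../../#./##/.#; V30=-1→../../../##/##
pass> ply 2, H at #./#./../.#/.# | H20=-1→#./#./##/.#/.#*
pass> ply 3, V at #./#./##/.#/.# | V01=+1→##/##/##/.#/.#*; V30=+1→#./#./##/##/##
pass> ply 4: ##/##/##/.#/.# is terminal -1 (H); from ../../../.#/.# depth 10
for H: play +1, pass -1

zugzwang(../../../.#/.#, H) = False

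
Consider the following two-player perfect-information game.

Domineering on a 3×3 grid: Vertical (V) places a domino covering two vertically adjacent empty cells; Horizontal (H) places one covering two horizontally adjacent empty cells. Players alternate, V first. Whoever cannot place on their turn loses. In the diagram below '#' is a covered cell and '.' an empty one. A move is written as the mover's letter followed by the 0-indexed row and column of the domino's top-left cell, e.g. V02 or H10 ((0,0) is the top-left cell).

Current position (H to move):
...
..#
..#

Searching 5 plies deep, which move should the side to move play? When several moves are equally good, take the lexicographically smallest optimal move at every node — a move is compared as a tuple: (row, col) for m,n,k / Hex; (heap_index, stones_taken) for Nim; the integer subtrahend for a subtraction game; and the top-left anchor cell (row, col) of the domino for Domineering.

H's best at [.../..#/..#]: H10

[.../..#/..#] H move#1: H00:-1/##./..#/..#, H01:-1/.##/..#/..#, H10:+1/.../###/..#*, H20:-1/.../..#/###
[.../###/..#] end (terminal -1, V#2); searched .../..#/..# to 5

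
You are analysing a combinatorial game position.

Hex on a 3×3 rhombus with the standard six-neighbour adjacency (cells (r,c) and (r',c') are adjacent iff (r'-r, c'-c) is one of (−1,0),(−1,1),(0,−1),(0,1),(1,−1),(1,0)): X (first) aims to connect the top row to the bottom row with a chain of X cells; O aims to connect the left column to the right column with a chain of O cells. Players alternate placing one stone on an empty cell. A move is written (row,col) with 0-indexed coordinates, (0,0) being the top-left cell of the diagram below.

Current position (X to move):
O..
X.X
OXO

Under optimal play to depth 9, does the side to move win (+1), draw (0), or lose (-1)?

p1 X@[O../X.X/OXO]: (0,1)[OX./X.X/OXO]+1* (0,2)[O.X/X.X/OXO]+1 (1,1)[O../XXX/OXO]+1
p2 O@[OX./X.X/OXO]: (0,2)[OXO/X.X/OXO]-1* (1,1)[OX./XOX/OXO]-1
p3 X@[OXO/X.X/OXO]: (1,1)[OXO/XXX/OXO]+1*
p4 O@[OXO/XXX/OXO] terminal -1; root [O../X.X/OXO] d9

value(O../X.X/OXO, X) = +1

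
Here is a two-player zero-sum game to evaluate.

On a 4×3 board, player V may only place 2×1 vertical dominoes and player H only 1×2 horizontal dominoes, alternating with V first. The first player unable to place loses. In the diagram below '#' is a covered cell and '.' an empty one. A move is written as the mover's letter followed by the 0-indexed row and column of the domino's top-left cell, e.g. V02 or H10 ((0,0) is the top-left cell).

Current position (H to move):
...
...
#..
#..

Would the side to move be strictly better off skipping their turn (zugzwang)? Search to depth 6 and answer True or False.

p1 H@[.../.../#../#..]: H00[##./.../#../#..]-1* H01[.##/.../#../#..]-1 H10[.../##./#../#..]-1 H11[.../.##/#../#..]-1 H21[.../.../###/#..]-1 H31[.../.../#../###]-1
p2 V@[##./.../#../#..]: V02[###/..#/#../#..]-1 V11[##./.#./##./#..]+1* V12[##./..#/#.#/#..]+1 V21[##./.../##./##.]+1 V22[##./.../#.#/#.#]+1
p3 H@[##./.#./##./#..]: H31[##./.#./##./###]-1*
p4 V@[##./.#./##./###]: V02[###/.##/##./###]+1* V12[##./.##/###/###]+1
p5 H@[###/.##/##./###] terminal -1; root [.../.../#../#..] d6
pass branch (V moves first from the same position):
  | p1 V@[.../.../#../#..]: V00[#../#../#../#..]+1* V01[.#./.#./#../#..]+1 V02[..#/..#/#../#..]+1 V11[.../.#./##./#..]+1 V12[.../..#/#.#/#..]-1 V21[.../.../##./##.]+1 V22[.../.../#.#/#.#]+1
  | p2 H@[#../#../#../#..]: H01[###/#../#../#..]-1* H11[#../###/#../#..]-1 H21[#../#../###/#..]-1 H31[#../#../#../###]-1
  | p3 V@[###/#../#../#..]: V11[###/##./##./#..]+1* V12[###/#.#/#.#/#..]+1 V21[###/#../##./##.]+1 V22[###/#../#.#/#.#]+1
  | p4 H@[###/##./##./#..]: H31[###/##./##./###]-1*
  | p5 V@[###/##./##./###]: V12[###/###/###/###]+1*
  | p6 H@[###/###/###/###] terminal -1; root [.../.../#../#..] d6
H moving scores -1; H passing scores -1

zugzwang(.../.../#../#.., H) = False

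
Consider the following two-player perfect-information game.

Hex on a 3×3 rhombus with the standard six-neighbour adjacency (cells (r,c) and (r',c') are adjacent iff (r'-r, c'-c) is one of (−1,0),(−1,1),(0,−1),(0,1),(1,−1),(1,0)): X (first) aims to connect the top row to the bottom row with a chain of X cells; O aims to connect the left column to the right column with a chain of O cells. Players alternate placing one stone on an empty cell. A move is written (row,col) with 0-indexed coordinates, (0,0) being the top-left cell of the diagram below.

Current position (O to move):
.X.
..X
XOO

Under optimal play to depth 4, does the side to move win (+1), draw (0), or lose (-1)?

p1 O@[.X./..X/XOO]: (0,0)[OX./..X/XOO]-1* (0,2)[.XO/..X/XOO]-1 (1,0)[.X./O.X/XOO]-1 (1,1)[.X./.OX/XOO]-1
p2 X@[OX./..X/XOO]: (0,2)[OXX/..X/XOO]+1* (1,0)[OX./X.X/XOO]+1 (1,1)[OX./.XX/XOO]+1
p3 O@[OXX/..X/XOO]: (1,0)[OXX/O.X/XOO]-1* (1,1)[OXX/.OX/XOO]-1
p4 X@[OXX/O.X/XOO]: (1,1)[OXX/OXX/XOO]+1*
p5 O@[OXX/OXX/XOO] terminal -1; root [.X./..X/XOO] d4

value(.X./..X/XOO, O) = -1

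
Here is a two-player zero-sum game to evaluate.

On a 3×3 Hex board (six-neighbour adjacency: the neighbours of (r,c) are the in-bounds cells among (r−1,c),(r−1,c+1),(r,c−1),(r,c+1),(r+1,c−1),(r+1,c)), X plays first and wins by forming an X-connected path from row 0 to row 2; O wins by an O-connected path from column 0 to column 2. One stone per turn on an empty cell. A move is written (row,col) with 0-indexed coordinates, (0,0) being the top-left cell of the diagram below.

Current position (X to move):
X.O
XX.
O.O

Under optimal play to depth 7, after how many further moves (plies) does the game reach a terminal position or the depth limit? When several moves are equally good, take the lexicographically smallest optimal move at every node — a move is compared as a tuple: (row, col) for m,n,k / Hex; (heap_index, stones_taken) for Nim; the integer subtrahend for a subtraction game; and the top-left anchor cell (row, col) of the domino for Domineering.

PV length from [X.O/XX./O.O]: 1 ply

p1 X@[X.O/XX./O.O]: (0,1)[XXO/XX./O.O]-1 (1,2)[X.O/XXX/O.O]-1 (2,1)[X.O/XX./OXO]+1*
p2 O@[X.O/XX./OXO] terminal -1; root [X.O/XX./O.O] d7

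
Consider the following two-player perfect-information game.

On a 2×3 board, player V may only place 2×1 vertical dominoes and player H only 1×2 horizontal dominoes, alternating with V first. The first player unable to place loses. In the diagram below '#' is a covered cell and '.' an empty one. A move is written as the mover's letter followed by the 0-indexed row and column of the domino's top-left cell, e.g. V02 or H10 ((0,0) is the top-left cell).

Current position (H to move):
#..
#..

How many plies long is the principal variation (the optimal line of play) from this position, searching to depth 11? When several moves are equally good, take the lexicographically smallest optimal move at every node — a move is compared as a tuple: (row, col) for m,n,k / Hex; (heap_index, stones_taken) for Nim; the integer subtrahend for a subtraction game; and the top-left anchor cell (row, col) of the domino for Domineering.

PV length from [#../#..]: 1 ply

ply 1, H at #../#.. | H01=+1→###/#..*; H11=+1→#../###
ply 2: ###/#.. is terminal -1 (V); from #../#.. depth 11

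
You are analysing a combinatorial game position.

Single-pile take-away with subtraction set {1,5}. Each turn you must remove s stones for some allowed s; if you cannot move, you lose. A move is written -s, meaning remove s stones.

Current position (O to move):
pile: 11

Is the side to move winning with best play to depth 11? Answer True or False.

O winning at [11]: True

[11] O move#1: -1:+1/10*, -5:+1/6
[10] X move#2: -1:-1/9*, -5:-1/5
[9] O move#3: -1:+1/8*, -5:+1/4
[8] X move#4: -1:-1/7*, -5:-1/3
[7] O move#5: -1:+1/6*, -5:+1/2
[6] X move#6: -1:-1/5*, -5:-1/1
[5] O move#7: -1:+1/4*, -5:+1/0
[4] X move#8: -1:-1/3*
[3] O move#9: -1:+1/2*
[2] X move#10: -1:-1/1*
[1] O move#11: -1:+1/0*
[0] end (terminal -1, X#12); searched 11 to 11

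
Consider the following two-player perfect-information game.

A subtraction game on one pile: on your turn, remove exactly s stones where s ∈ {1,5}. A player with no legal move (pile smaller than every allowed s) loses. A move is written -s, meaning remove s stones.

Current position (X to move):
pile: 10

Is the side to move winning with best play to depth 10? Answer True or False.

p1 X@[10]: -1[9]-1* -5[5]-1
p2 O@[9]: -1[8]+1* -5[4]+1
p3 X@[8]: -1[7]-1* -5[3]-1
p4 O@[7]: -1[6]+1* -5[2]+1
p5 X@[6]: -1[5]-1* -5[1]-1
p6 O@[5]: -1[4]+1* -5[0]+1
p7 X@[4]: -1[3]-1*
p8 O@[3]: -1[2]+1*
p9 X@[2]: -1[1]-1*
p10 O@[1]: -1[0]+1*
p11 X@[0] terminal -1; root [10] d10

X winning at [10]: False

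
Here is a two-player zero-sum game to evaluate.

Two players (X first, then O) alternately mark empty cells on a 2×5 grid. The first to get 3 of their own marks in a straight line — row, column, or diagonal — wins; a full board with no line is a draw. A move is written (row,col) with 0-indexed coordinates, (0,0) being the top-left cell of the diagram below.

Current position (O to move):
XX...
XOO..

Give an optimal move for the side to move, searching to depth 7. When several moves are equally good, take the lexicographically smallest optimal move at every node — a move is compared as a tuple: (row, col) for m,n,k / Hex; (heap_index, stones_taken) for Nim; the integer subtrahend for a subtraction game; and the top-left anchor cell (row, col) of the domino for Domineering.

ply 1, O at XX.../XOO.. | (0,2)=+0→XXO../XOO..; (0,3)=-1→XX.O./XOO..; (0,4)=-1→XX..O/XOO..; (1,3)=+1→XX.../XOOO.*; (1,4)=-1→XX.../XOO.O
ply 2: XX.../XOOO. is terminal -1 (X); from XX.../XOO.. depth 7

O's best at [XX.../XOO..]: (1,3)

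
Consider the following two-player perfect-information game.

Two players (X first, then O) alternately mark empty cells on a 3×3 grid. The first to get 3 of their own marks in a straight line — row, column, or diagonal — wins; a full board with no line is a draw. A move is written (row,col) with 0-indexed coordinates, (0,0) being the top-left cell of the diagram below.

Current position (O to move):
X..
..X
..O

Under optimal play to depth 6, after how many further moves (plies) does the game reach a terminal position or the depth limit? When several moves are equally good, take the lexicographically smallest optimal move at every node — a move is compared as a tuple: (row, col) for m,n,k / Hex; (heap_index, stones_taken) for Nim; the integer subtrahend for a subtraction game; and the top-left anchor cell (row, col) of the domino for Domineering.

[X../..X/..O] O move#1: (0,1):-1/XO./..X/..O, (0,2):-1/X.O/..X/..O, (1,0):+0/X../O.X/..O*, (1,1):+0/X../.OX/..O, (2,0):+0/X../..X/O.O, (2,1):-1/X../..X/.OO
[X../O.X/..O] X move#2: (0,1):+0/XX./O.X/..O*, (0,2):+0/X.X/O.X/..O, (1,1):+0/X../OXX/..O, (2,0):+0/X../O.X/X.O, (2,1):+0/X../O.X/.XO
[XX./O.X/..O] O move#3: (0,2):+0/XXO/O.X/..O*, (1,1):-1/XX./OOX/..O, (2,0):-1/XX./O.X/O.O, (2,1):-1/XX./O.X/.OO
[XXO/O.X/..O] X move#4: (1,1):+0/XXO/OXX/..O*, (2,0):+0/XXO/O.X/X.O, (2,1):+0/XXO/O.X/.XO
[XXO/OXX/..O] O move#5: (2,0):-1/XXO/OXX/O.O, (2,1):+0/XXO/OXX/.OO*
[XXO/OXX/.OO] X move#6: (2,0):+0/XXO/OXX/XOO*
[XXO/OXX/XOO] end (terminal +0, O#7); searched X../..X/..O to 6

PV length from [X../..X/..O]: 6 plies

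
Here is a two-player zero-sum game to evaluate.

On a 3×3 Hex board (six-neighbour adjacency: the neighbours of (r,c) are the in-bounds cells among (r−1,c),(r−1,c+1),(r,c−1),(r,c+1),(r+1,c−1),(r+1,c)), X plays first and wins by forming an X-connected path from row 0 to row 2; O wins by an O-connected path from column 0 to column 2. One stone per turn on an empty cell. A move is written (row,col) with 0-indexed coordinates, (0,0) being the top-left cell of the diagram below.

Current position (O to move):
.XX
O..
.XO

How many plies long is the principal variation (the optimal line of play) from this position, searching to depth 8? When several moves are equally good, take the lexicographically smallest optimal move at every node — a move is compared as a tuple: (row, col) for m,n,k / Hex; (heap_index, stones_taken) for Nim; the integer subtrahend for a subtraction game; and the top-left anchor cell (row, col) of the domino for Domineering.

PV length from [.XX/O../.XO]: 2 plies

p1 O@[.XX/O../.XO]: (0,0)[OXX/O../.XO]-1* (1,1)[.XX/OO./.XO]-1 (1,2)[.XX/O.O/.XO]-1 (2,0)[.XX/O../OXO]-1
p2 X@[OXX/O../.XO]: (1,1)[OXX/OX./.XO]+1* (1,2)[OXX/O.X/.XO]+1 (2,0)[OXX/O../XXO]+1
p3 O@[OXX/OX./.XO] terminal -1; root [.XX/O../.XO] d8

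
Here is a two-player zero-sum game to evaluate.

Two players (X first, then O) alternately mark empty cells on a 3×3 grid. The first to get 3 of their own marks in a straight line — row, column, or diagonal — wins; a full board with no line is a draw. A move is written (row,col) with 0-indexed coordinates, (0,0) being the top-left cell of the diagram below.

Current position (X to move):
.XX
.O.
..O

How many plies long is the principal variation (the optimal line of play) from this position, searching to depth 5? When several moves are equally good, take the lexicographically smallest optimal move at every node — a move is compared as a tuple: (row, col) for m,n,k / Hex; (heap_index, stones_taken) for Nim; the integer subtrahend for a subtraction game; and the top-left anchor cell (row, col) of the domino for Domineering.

p1 X@[.XX/.O./..O]: (0,0)[XXX/.O./..O]+1* (1,0)[.XX/XO./..O]-1 (1,2)[.XX/.OX/..O]-1 (2,0)[.XX/.O./X.O]-1 (2,1)[.XX/.O./.XO]-1
p2 O@[XXX/.O./..O] terminal -1; root [.XX/.O./..O] d5

PV length from [.XX/.O./..O]: 1 ply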